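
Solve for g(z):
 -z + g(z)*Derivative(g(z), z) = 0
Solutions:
 g(z) = -sqrt(C1 + z^2)
 g(z) = sqrt(C1 + z^2)


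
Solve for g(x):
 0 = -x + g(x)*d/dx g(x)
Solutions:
 g(x) = -sqrt(C1 + x^2)
 g(x) = sqrt(C1 + x^2)


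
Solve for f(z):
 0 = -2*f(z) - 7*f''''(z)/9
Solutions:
 f(z) = (C1*sin(14^(3/4)*sqrt(3)*z/14) + C2*cos(14^(3/4)*sqrt(3)*z/14))*exp(-14^(3/4)*sqrt(3)*z/14) + (C3*sin(14^(3/4)*sqrt(3)*z/14) + C4*cos(14^(3/4)*sqrt(3)*z/14))*exp(14^(3/4)*sqrt(3)*z/14)


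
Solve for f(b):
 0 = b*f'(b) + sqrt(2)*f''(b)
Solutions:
 f(b) = C1 + C2*erf(2^(1/4)*b/2)


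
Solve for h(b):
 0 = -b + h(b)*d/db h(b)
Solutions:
 h(b) = -sqrt(C1 + b^2)
 h(b) = sqrt(C1 + b^2)


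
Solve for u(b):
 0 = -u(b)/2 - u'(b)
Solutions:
 u(b) = C1*exp(-b/2)


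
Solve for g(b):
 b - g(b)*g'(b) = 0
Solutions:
 g(b) = -sqrt(C1 + b^2)
 g(b) = sqrt(C1 + b^2)


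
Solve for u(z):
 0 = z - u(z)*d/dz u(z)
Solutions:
 u(z) = -sqrt(C1 + z^2)
 u(z) = sqrt(C1 + z^2)


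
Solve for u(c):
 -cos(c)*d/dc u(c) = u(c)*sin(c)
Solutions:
 u(c) = C1*cos(c)


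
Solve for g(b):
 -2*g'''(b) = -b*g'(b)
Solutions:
 g(b) = C1 + Integral(C2*airyai(2^(2/3)*b/2) + C3*airybi(2^(2/3)*b/2), b)


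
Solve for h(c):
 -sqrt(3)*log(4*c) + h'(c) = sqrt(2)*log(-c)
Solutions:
 h(c) = C1 + c*(sqrt(2) + sqrt(3))*log(c) + c*(-sqrt(3) - sqrt(2) + 2*sqrt(3)*log(2) + sqrt(2)*I*pi)


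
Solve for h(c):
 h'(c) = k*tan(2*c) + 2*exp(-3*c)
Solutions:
 h(c) = C1 + k*log(tan(2*c)^2 + 1)/4 - 2*exp(-3*c)/3


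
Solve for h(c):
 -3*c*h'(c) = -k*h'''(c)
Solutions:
 h(c) = C1 + Integral(C2*airyai(3^(1/3)*c*(1/k)^(1/3)) + C3*airybi(3^(1/3)*c*(1/k)^(1/3)), c)


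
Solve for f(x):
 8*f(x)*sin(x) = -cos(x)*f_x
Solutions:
 f(x) = C1*cos(x)^8


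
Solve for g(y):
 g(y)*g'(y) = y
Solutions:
 g(y) = -sqrt(C1 + y^2)
 g(y) = sqrt(C1 + y^2)


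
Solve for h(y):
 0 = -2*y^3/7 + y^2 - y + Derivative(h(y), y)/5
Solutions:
 h(y) = C1 + 5*y^4/14 - 5*y^3/3 + 5*y^2/2


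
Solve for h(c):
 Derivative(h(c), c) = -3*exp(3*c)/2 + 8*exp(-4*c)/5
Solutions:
 h(c) = C1 - exp(3*c)/2 - 2*exp(-4*c)/5


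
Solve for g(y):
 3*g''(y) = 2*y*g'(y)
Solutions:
 g(y) = C1 + C2*erfi(sqrt(3)*y/3)


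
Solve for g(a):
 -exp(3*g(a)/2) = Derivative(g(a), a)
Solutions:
 g(a) = 2*log(1/(C1 + 3*a))/3 + 2*log(2)/3
 g(a) = 2*log(2^(1/3)*(-3^(2/3) - 3*3^(1/6)*I)*(1/(C1 + a))^(1/3)/6)
 g(a) = 2*log(2^(1/3)*(-3^(2/3) + 3*3^(1/6)*I)*(1/(C1 + a))^(1/3)/6)


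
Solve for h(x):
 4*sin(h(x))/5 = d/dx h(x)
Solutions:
 -4*x/5 + log(cos(h(x)) - 1)/2 - log(cos(h(x)) + 1)/2 = C1


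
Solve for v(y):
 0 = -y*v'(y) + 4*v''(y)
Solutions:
 v(y) = C1 + C2*erfi(sqrt(2)*y/4)


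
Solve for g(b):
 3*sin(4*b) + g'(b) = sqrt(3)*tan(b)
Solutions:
 g(b) = C1 - sqrt(3)*log(cos(b)) + 3*cos(4*b)/4


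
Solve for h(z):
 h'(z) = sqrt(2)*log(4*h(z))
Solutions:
 -sqrt(2)*Integral(1/(log(_y) + 2*log(2)), (_y, h(z)))/2 = C1 - z


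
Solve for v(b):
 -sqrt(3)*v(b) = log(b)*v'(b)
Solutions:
 v(b) = C1*exp(-sqrt(3)*li(b))


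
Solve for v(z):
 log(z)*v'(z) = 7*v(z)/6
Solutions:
 v(z) = C1*exp(7*li(z)/6)


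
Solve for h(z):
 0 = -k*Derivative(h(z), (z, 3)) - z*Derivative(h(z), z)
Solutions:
 h(z) = C1 + Integral(C2*airyai(z*(-1/k)^(1/3)) + C3*airybi(z*(-1/k)^(1/3)), z)


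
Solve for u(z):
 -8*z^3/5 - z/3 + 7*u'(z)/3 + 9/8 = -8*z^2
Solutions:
 u(z) = C1 + 6*z^4/35 - 8*z^3/7 + z^2/14 - 27*z/56


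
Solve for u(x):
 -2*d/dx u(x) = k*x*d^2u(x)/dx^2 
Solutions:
 u(x) = C1 + x^(((re(k) - 2)*re(k) + im(k)^2)/(re(k)^2 + im(k)^2))*(C2*sin(2*log(x)*Abs(im(k))/(re(k)^2 + im(k)^2)) + C3*cos(2*log(x)*im(k)/(re(k)^2 + im(k)^2)))


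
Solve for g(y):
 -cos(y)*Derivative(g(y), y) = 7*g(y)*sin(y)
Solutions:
 g(y) = C1*cos(y)^7


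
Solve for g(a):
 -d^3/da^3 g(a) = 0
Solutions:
 g(a) = C1 + C2*a + C3*a^2


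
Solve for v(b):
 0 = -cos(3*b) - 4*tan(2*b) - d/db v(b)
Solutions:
 v(b) = C1 + 2*log(cos(2*b)) - sin(3*b)/3


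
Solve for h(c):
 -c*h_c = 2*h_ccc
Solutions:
 h(c) = C1 + Integral(C2*airyai(-2^(2/3)*c/2) + C3*airybi(-2^(2/3)*c/2), c)


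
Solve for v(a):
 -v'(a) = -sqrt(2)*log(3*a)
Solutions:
 v(a) = C1 + sqrt(2)*a*log(a) - sqrt(2)*a + sqrt(2)*a*log(3)


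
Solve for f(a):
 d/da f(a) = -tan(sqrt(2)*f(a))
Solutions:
 f(a) = sqrt(2)*(pi - asin(C1*exp(-sqrt(2)*a)))/2
 f(a) = sqrt(2)*asin(C1*exp(-sqrt(2)*a))/2


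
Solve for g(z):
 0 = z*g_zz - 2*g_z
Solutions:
 g(z) = C1 + C2*z^3


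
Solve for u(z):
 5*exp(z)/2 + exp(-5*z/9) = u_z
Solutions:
 u(z) = C1 + 5*exp(z)/2 - 9*exp(-5*z/9)/5


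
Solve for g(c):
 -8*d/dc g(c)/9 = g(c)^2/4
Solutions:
 g(c) = 32/(C1 + 9*c)


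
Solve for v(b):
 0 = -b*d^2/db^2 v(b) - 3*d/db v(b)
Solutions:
 v(b) = C1 + C2/b^2


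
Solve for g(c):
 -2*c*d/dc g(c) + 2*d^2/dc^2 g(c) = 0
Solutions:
 g(c) = C1 + C2*erfi(sqrt(2)*c/2)


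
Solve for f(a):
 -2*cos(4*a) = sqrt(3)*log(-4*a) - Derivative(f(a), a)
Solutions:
 f(a) = C1 + sqrt(3)*a*(log(-a) - 1) + 2*sqrt(3)*a*log(2) + sin(4*a)/2


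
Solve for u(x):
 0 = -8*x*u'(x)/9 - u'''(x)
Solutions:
 u(x) = C1 + Integral(C2*airyai(-2*3^(1/3)*x/3) + C3*airybi(-2*3^(1/3)*x/3), x)


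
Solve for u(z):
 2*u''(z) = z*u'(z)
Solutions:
 u(z) = C1 + C2*erfi(z/2)


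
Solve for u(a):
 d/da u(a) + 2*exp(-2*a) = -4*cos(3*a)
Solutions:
 u(a) = C1 - 4*sin(3*a)/3 + exp(-2*a)


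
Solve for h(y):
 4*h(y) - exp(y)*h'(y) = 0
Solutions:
 h(y) = C1*exp(-4*exp(-y))


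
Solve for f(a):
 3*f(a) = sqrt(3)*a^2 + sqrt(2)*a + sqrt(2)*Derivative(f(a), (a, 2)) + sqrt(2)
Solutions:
 f(a) = C1*exp(-2^(3/4)*sqrt(3)*a/2) + C2*exp(2^(3/4)*sqrt(3)*a/2) + sqrt(3)*a^2/3 + sqrt(2)*a/3 + sqrt(2)/3 + 2*sqrt(6)/9


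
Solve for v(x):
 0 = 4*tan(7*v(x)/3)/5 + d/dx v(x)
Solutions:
 v(x) = -3*asin(C1*exp(-28*x/15))/7 + 3*pi/7
 v(x) = 3*asin(C1*exp(-28*x/15))/7


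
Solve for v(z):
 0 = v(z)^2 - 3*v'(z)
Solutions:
 v(z) = -3/(C1 + z)


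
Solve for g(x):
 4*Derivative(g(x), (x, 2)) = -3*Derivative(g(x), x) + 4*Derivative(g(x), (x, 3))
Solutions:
 g(x) = C1 + C2*exp(-x/2) + C3*exp(3*x/2)


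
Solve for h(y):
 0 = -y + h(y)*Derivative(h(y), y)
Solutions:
 h(y) = -sqrt(C1 + y^2)
 h(y) = sqrt(C1 + y^2)


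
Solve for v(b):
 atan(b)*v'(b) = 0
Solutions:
 v(b) = C1


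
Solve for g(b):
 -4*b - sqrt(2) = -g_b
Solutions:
 g(b) = C1 + 2*b^2 + sqrt(2)*b


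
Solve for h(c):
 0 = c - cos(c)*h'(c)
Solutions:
 h(c) = C1 + Integral(c/cos(c), c)


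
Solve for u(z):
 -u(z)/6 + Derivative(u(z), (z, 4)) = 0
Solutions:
 u(z) = C1*exp(-6^(3/4)*z/6) + C2*exp(6^(3/4)*z/6) + C3*sin(6^(3/4)*z/6) + C4*cos(6^(3/4)*z/6)


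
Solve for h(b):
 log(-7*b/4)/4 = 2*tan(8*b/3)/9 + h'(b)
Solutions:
 h(b) = C1 + b*log(-b)/4 - b*log(2)/2 - b/4 + b*log(7)/4 + log(cos(8*b/3))/12


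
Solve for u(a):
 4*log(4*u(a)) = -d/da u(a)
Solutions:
 Integral(1/(log(_y) + 2*log(2)), (_y, u(a)))/4 = C1 - a


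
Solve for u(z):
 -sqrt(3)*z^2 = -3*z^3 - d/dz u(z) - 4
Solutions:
 u(z) = C1 - 3*z^4/4 + sqrt(3)*z^3/3 - 4*z


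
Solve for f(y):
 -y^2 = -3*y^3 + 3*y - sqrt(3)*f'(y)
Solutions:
 f(y) = C1 - sqrt(3)*y^4/4 + sqrt(3)*y^3/9 + sqrt(3)*y^2/2


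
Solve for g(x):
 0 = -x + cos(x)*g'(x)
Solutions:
 g(x) = C1 + Integral(x/cos(x), x)


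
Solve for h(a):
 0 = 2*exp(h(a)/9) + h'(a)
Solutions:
 h(a) = 9*log(1/(C1 + 2*a)) + 18*log(3)


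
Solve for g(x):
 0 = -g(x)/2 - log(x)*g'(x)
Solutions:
 g(x) = C1*exp(-li(x)/2)


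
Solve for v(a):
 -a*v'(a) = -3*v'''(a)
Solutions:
 v(a) = C1 + Integral(C2*airyai(3^(2/3)*a/3) + C3*airybi(3^(2/3)*a/3), a)


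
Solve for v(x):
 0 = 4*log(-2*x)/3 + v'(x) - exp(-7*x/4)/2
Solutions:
 v(x) = C1 - 4*x*log(-x)/3 + 4*x*(1 - log(2))/3 - 2*exp(-7*x/4)/7


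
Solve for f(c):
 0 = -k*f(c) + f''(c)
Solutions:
 f(c) = C1*exp(-c*sqrt(k)) + C2*exp(c*sqrt(k))


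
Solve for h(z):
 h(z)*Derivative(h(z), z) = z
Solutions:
 h(z) = -sqrt(C1 + z^2)
 h(z) = sqrt(C1 + z^2)


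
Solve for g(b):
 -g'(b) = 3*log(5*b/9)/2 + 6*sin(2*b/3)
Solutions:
 g(b) = C1 - 3*b*log(b)/2 - 3*b*log(5)/2 + 3*b/2 + 3*b*log(3) + 9*cos(2*b/3)


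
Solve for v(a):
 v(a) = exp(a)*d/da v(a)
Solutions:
 v(a) = C1*exp(-exp(-a))


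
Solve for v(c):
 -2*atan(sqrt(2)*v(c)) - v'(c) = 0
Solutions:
 Integral(1/atan(sqrt(2)*_y), (_y, v(c))) = C1 - 2*c


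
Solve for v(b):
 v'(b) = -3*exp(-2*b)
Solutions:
 v(b) = C1 + 3*exp(-2*b)/2


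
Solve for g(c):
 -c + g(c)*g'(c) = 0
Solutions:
 g(c) = -sqrt(C1 + c^2)
 g(c) = sqrt(C1 + c^2)


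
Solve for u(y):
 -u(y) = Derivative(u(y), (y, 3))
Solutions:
 u(y) = C3*exp(-y) + (C1*sin(sqrt(3)*y/2) + C2*cos(sqrt(3)*y/2))*exp(y/2)


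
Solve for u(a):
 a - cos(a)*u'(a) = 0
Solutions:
 u(a) = C1 + Integral(a/cos(a), a)


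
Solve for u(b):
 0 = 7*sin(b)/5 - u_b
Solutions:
 u(b) = C1 - 7*cos(b)/5


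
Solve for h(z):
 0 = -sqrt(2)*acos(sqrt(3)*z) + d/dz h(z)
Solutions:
 h(z) = C1 + sqrt(2)*(z*acos(sqrt(3)*z) - sqrt(3)*sqrt(1 - 3*z^2)/3)


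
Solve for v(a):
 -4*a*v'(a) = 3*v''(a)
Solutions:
 v(a) = C1 + C2*erf(sqrt(6)*a/3)


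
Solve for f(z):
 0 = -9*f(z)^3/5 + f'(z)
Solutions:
 f(z) = -sqrt(10)*sqrt(-1/(C1 + 9*z))/2
 f(z) = sqrt(10)*sqrt(-1/(C1 + 9*z))/2


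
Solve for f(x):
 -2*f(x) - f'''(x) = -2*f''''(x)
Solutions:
 f(x) = C1*exp(x*(-sqrt(3)*sqrt(-128*3^(2/3)/(-9 + sqrt(12369))^(1/3) + 3 + 8*3^(1/3)*(-9 + sqrt(12369))^(1/3)) + 3)/24)*sin(sqrt(6)*x*sqrt(-64*3^(2/3)/(-9 + sqrt(12369))^(1/3) - 3 + 4*3^(1/3)*(-9 + sqrt(12369))^(1/3) + 3*sqrt(3)/sqrt(-128*3^(2/3)/(-9 + sqrt(12369))^(1/3) + 3 + 8*3^(1/3)*(-9 + sqrt(12369))^(1/3)))/24) + C2*exp(x*(-sqrt(3)*sqrt(-128*3^(2/3)/(-9 + sqrt(12369))^(1/3) + 3 + 8*3^(1/3)*(-9 + sqrt(12369))^(1/3)) + 3)/24)*cos(sqrt(6)*x*sqrt(-64*3^(2/3)/(-9 + sqrt(12369))^(1/3) - 3 + 4*3^(1/3)*(-9 + sqrt(12369))^(1/3) + 3*sqrt(3)/sqrt(-128*3^(2/3)/(-9 + sqrt(12369))^(1/3) + 3 + 8*3^(1/3)*(-9 + sqrt(12369))^(1/3)))/24) + C3*exp(x*(sqrt(3)*sqrt(-128*3^(2/3)/(-9 + sqrt(12369))^(1/3) + 3 + 8*3^(1/3)*(-9 + sqrt(12369))^(1/3)) + 3 + sqrt(6)*sqrt(-4*3^(1/3)*(-9 + sqrt(12369))^(1/3) + 3 + 64*3^(2/3)/(-9 + sqrt(12369))^(1/3) + 3*sqrt(3)/sqrt(-128*3^(2/3)/(-9 + sqrt(12369))^(1/3) + 3 + 8*3^(1/3)*(-9 + sqrt(12369))^(1/3))))/24) + C4*exp(x*(-sqrt(6)*sqrt(-4*3^(1/3)*(-9 + sqrt(12369))^(1/3) + 3 + 64*3^(2/3)/(-9 + sqrt(12369))^(1/3) + 3*sqrt(3)/sqrt(-128*3^(2/3)/(-9 + sqrt(12369))^(1/3) + 3 + 8*3^(1/3)*(-9 + sqrt(12369))^(1/3))) + sqrt(3)*sqrt(-128*3^(2/3)/(-9 + sqrt(12369))^(1/3) + 3 + 8*3^(1/3)*(-9 + sqrt(12369))^(1/3)) + 3)/24)


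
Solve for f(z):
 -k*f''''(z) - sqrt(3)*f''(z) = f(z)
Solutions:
 f(z) = C1*exp(-sqrt(2)*z*sqrt((-sqrt(3 - 4*k) - sqrt(3))/k)/2) + C2*exp(sqrt(2)*z*sqrt((-sqrt(3 - 4*k) - sqrt(3))/k)/2) + C3*exp(-sqrt(2)*z*sqrt((sqrt(3 - 4*k) - sqrt(3))/k)/2) + C4*exp(sqrt(2)*z*sqrt((sqrt(3 - 4*k) - sqrt(3))/k)/2)


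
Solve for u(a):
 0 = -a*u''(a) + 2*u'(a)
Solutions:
 u(a) = C1 + C2*a^3


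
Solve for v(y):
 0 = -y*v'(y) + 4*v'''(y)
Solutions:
 v(y) = C1 + Integral(C2*airyai(2^(1/3)*y/2) + C3*airybi(2^(1/3)*y/2), y)


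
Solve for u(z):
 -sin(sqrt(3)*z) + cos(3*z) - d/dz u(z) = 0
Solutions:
 u(z) = C1 + sin(3*z)/3 + sqrt(3)*cos(sqrt(3)*z)/3


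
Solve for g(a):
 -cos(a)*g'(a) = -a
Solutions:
 g(a) = C1 + Integral(a/cos(a), a)


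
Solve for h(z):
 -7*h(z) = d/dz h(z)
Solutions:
 h(z) = C1*exp(-7*z)


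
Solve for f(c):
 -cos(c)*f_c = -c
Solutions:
 f(c) = C1 + Integral(c/cos(c), c)


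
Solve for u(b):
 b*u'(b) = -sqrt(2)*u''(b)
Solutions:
 u(b) = C1 + C2*erf(2^(1/4)*b/2)


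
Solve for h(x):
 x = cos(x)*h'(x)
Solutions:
 h(x) = C1 + Integral(x/cos(x), x)


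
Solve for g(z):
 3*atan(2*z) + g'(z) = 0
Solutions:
 g(z) = C1 - 3*z*atan(2*z) + 3*log(4*z^2 + 1)/4


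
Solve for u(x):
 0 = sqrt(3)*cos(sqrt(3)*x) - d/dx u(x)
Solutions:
 u(x) = C1 + sin(sqrt(3)*x)


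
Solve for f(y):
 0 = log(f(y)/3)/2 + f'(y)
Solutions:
 -2*Integral(1/(-log(_y) + log(3)), (_y, f(y))) = C1 - y


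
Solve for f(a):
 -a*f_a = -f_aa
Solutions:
 f(a) = C1 + C2*erfi(sqrt(2)*a/2)


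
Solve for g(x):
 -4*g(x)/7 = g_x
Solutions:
 g(x) = C1*exp(-4*x/7)


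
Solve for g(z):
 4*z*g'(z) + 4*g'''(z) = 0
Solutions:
 g(z) = C1 + Integral(C2*airyai(-z) + C3*airybi(-z), z)


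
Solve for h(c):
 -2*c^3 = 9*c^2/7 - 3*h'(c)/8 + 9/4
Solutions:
 h(c) = C1 + 4*c^4/3 + 8*c^3/7 + 6*c


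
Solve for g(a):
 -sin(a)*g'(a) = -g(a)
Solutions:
 g(a) = C1*sqrt(cos(a) - 1)/sqrt(cos(a) + 1)


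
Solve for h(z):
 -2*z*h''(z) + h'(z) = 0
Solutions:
 h(z) = C1 + C2*z^(3/2)


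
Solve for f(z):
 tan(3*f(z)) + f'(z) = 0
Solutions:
 f(z) = -asin(C1*exp(-3*z))/3 + pi/3
 f(z) = asin(C1*exp(-3*z))/3


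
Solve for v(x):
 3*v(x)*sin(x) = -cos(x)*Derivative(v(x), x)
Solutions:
 v(x) = C1*cos(x)^3


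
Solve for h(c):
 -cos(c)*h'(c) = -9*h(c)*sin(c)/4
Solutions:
 h(c) = C1/cos(c)^(9/4)


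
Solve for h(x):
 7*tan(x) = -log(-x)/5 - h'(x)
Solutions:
 h(x) = C1 - x*log(-x)/5 + x/5 + 7*log(cos(x))


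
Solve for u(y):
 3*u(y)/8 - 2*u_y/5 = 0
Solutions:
 u(y) = C1*exp(15*y/16)


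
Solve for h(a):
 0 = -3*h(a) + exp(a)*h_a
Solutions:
 h(a) = C1*exp(-3*exp(-a))


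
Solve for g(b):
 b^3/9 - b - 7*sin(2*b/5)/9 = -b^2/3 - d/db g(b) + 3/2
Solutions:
 g(b) = C1 - b^4/36 - b^3/9 + b^2/2 + 3*b/2 - 35*cos(2*b/5)/18


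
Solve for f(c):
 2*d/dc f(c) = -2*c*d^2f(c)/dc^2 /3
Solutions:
 f(c) = C1 + C2/c^2


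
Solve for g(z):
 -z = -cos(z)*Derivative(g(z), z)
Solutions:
 g(z) = C1 + Integral(z/cos(z), z)


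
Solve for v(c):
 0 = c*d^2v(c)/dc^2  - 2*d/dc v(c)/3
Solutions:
 v(c) = C1 + C2*c^(5/3)


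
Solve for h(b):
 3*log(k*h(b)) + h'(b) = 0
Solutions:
 li(k*h(b))/k = C1 - 3*b


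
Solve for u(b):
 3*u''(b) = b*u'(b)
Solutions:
 u(b) = C1 + C2*erfi(sqrt(6)*b/6)


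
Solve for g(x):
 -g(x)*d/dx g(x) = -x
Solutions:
 g(x) = -sqrt(C1 + x^2)
 g(x) = sqrt(C1 + x^2)


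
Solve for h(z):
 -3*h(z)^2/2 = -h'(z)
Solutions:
 h(z) = -2/(C1 + 3*z)


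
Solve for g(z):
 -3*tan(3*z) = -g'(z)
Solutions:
 g(z) = C1 - log(cos(3*z))


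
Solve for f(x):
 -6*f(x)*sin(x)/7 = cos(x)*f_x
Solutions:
 f(x) = C1*cos(x)^(6/7)


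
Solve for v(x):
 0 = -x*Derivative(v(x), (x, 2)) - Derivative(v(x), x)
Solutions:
 v(x) = C1 + C2*log(x)


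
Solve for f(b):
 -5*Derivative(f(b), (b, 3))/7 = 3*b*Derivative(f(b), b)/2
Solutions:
 f(b) = C1 + Integral(C2*airyai(-10^(2/3)*21^(1/3)*b/10) + C3*airybi(-10^(2/3)*21^(1/3)*b/10), b)


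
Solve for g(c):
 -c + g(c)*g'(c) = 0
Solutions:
 g(c) = -sqrt(C1 + c^2)
 g(c) = sqrt(C1 + c^2)


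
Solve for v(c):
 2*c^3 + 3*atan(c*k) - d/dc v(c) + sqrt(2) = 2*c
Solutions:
 v(c) = C1 + c^4/2 - c^2 + sqrt(2)*c + 3*Piecewise((c*atan(c*k) - log(c^2*k^2 + 1)/(2*k), Ne(k, 0)), (0, True))


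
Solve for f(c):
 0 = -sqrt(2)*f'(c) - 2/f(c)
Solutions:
 f(c) = -sqrt(C1 - 2*sqrt(2)*c)
 f(c) = sqrt(C1 - 2*sqrt(2)*c)


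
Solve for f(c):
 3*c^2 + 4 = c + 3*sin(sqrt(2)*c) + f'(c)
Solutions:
 f(c) = C1 + c^3 - c^2/2 + 4*c + 3*sqrt(2)*cos(sqrt(2)*c)/2


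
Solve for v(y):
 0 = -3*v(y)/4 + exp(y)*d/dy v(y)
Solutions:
 v(y) = C1*exp(-3*exp(-y)/4)


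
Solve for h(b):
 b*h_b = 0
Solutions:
 h(b) = C1


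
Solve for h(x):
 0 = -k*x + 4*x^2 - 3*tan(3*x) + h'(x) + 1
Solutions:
 h(x) = C1 + k*x^2/2 - 4*x^3/3 - x - log(cos(3*x))


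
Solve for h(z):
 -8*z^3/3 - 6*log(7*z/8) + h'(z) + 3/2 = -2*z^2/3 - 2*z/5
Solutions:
 h(z) = C1 + 2*z^4/3 - 2*z^3/9 - z^2/5 + 6*z*log(z) - 18*z*log(2) - 15*z/2 + 6*z*log(7)


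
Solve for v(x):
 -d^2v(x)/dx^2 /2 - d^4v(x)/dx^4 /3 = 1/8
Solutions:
 v(x) = C1 + C2*x + C3*sin(sqrt(6)*x/2) + C4*cos(sqrt(6)*x/2) - x^2/8


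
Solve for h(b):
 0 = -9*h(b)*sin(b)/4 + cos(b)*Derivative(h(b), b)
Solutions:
 h(b) = C1/cos(b)^(9/4)


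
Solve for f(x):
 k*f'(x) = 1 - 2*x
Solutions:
 f(x) = C1 - x^2/k + x/k


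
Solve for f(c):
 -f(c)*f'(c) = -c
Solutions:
 f(c) = -sqrt(C1 + c^2)
 f(c) = sqrt(C1 + c^2)


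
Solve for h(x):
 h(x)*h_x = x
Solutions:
 h(x) = -sqrt(C1 + x^2)
 h(x) = sqrt(C1 + x^2)


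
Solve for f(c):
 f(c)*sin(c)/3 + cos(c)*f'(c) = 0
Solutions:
 f(c) = C1*cos(c)^(1/3)


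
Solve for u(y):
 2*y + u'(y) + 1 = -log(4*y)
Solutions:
 u(y) = C1 - y^2 - y*log(y) - y*log(4)


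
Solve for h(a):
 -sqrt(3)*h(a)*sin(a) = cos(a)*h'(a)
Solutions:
 h(a) = C1*cos(a)^(sqrt(3))


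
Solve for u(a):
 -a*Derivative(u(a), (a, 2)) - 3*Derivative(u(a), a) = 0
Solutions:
 u(a) = C1 + C2/a^2


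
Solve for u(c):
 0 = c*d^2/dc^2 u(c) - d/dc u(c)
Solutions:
 u(c) = C1 + C2*c^2


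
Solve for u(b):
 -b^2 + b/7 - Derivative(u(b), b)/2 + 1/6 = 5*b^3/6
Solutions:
 u(b) = C1 - 5*b^4/12 - 2*b^3/3 + b^2/7 + b/3


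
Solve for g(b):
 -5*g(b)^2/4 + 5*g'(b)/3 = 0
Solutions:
 g(b) = -4/(C1 + 3*b)


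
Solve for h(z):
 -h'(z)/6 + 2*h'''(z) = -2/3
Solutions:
 h(z) = C1 + C2*exp(-sqrt(3)*z/6) + C3*exp(sqrt(3)*z/6) + 4*z


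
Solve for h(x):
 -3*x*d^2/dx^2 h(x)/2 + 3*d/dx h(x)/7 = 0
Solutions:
 h(x) = C1 + C2*x^(9/7)


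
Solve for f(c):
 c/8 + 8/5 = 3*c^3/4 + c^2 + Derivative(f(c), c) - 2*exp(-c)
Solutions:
 f(c) = C1 - 3*c^4/16 - c^3/3 + c^2/16 + 8*c/5 - 2*exp(-c)


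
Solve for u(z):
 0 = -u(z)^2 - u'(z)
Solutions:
 u(z) = 1/(C1 + z)


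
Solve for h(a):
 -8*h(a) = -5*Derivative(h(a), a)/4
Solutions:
 h(a) = C1*exp(32*a/5)


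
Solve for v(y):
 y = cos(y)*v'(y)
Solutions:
 v(y) = C1 + Integral(y/cos(y), y)


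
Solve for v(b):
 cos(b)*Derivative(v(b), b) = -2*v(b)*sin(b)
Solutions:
 v(b) = C1*cos(b)^2


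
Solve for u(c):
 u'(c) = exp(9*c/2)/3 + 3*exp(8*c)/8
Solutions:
 u(c) = C1 + 2*exp(9*c/2)/27 + 3*exp(8*c)/64


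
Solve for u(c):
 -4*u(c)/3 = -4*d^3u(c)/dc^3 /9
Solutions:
 u(c) = C3*exp(3^(1/3)*c) + (C1*sin(3^(5/6)*c/2) + C2*cos(3^(5/6)*c/2))*exp(-3^(1/3)*c/2)


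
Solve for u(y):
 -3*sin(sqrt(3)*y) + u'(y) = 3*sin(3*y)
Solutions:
 u(y) = C1 - cos(3*y) - sqrt(3)*cos(sqrt(3)*y)


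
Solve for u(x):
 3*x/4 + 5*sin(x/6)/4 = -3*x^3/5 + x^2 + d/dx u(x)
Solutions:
 u(x) = C1 + 3*x^4/20 - x^3/3 + 3*x^2/8 - 15*cos(x/6)/2


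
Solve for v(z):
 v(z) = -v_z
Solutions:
 v(z) = C1*exp(-z)


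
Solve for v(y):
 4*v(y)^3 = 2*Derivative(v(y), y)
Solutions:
 v(y) = -sqrt(2)*sqrt(-1/(C1 + 2*y))/2
 v(y) = sqrt(2)*sqrt(-1/(C1 + 2*y))/2


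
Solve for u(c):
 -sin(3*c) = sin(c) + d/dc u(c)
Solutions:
 u(c) = C1 + cos(c) + cos(3*c)/3


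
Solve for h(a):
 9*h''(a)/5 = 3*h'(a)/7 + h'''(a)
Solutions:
 h(a) = C1 + C2*exp(a*(63 - sqrt(1869))/70) + C3*exp(a*(sqrt(1869) + 63)/70)


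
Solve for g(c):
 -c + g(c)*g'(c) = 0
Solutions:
 g(c) = -sqrt(C1 + c^2)
 g(c) = sqrt(C1 + c^2)


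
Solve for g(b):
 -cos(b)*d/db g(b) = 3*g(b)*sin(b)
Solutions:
 g(b) = C1*cos(b)^3


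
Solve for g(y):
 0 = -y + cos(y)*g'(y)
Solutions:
 g(y) = C1 + Integral(y/cos(y), y)


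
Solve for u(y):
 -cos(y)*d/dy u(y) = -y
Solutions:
 u(y) = C1 + Integral(y/cos(y), y)


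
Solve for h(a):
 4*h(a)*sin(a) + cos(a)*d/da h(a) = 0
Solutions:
 h(a) = C1*cos(a)^4


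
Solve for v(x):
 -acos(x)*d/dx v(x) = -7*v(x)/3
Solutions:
 v(x) = C1*exp(7*Integral(1/acos(x), x)/3)


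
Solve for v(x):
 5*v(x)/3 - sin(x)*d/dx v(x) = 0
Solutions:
 v(x) = C1*(cos(x) - 1)^(5/6)/(cos(x) + 1)^(5/6)


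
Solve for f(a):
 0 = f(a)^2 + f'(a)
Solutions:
 f(a) = 1/(C1 + a)


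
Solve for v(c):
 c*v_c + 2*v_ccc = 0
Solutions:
 v(c) = C1 + Integral(C2*airyai(-2^(2/3)*c/2) + C3*airybi(-2^(2/3)*c/2), c)


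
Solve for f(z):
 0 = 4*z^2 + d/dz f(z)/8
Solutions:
 f(z) = C1 - 32*z^3/3


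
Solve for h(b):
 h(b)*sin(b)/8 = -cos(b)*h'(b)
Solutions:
 h(b) = C1*cos(b)^(1/8)


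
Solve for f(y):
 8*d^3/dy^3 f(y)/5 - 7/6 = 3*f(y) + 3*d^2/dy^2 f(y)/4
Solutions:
 f(y) = C1*exp(y*(-5^(1/3)*(64*sqrt(9291) + 6169)^(1/3) - 5*5^(2/3)/(64*sqrt(9291) + 6169)^(1/3) + 10)/64)*sin(sqrt(3)*5^(1/3)*y*(-(64*sqrt(9291) + 6169)^(1/3) + 5*5^(1/3)/(64*sqrt(9291) + 6169)^(1/3))/64) + C2*exp(y*(-5^(1/3)*(64*sqrt(9291) + 6169)^(1/3) - 5*5^(2/3)/(64*sqrt(9291) + 6169)^(1/3) + 10)/64)*cos(sqrt(3)*5^(1/3)*y*(-(64*sqrt(9291) + 6169)^(1/3) + 5*5^(1/3)/(64*sqrt(9291) + 6169)^(1/3))/64) + C3*exp(y*(5*5^(2/3)/(64*sqrt(9291) + 6169)^(1/3) + 5 + 5^(1/3)*(64*sqrt(9291) + 6169)^(1/3))/32) - 7/18


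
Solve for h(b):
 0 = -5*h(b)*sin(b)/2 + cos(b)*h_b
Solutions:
 h(b) = C1/cos(b)^(5/2)


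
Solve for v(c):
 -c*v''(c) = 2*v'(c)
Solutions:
 v(c) = C1 + C2/c


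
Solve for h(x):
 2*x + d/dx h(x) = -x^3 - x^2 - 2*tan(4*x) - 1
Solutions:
 h(x) = C1 - x^4/4 - x^3/3 - x^2 - x + log(cos(4*x))/2


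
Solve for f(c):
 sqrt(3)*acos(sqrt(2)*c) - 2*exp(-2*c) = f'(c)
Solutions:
 f(c) = C1 + sqrt(3)*c*acos(sqrt(2)*c) - sqrt(6)*sqrt(1 - 2*c^2)/2 + exp(-2*c)


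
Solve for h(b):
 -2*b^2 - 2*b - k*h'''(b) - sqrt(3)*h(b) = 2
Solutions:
 h(b) = C1*exp(3^(1/6)*b*(-1/k)^(1/3)) + C2*exp(b*(-1/k)^(1/3)*(-3^(1/6) + 3^(2/3)*I)/2) + C3*exp(-b*(-1/k)^(1/3)*(3^(1/6) + 3^(2/3)*I)/2) - 2*sqrt(3)*b^2/3 - 2*sqrt(3)*b/3 - 2*sqrt(3)/3


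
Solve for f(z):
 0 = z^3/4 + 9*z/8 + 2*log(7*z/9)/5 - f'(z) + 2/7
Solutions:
 f(z) = C1 + z^4/16 + 9*z^2/16 + 2*z*log(z)/5 - 4*z*log(3)/5 - 4*z/35 + 2*z*log(7)/5


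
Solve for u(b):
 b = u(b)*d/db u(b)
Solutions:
 u(b) = -sqrt(C1 + b^2)
 u(b) = sqrt(C1 + b^2)


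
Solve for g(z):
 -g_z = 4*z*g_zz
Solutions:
 g(z) = C1 + C2*z^(3/4)


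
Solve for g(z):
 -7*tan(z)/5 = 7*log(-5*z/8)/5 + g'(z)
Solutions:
 g(z) = C1 - 7*z*log(-z)/5 - 7*z*log(5)/5 + 7*z/5 + 21*z*log(2)/5 + 7*log(cos(z))/5


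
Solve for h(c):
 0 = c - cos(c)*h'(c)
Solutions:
 h(c) = C1 + Integral(c/cos(c), c)


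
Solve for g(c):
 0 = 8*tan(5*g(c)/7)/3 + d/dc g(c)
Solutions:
 g(c) = -7*asin(C1*exp(-40*c/21))/5 + 7*pi/5
 g(c) = 7*asin(C1*exp(-40*c/21))/5


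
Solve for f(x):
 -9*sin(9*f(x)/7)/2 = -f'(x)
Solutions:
 -9*x/2 + 7*log(cos(9*f(x)/7) - 1)/18 - 7*log(cos(9*f(x)/7) + 1)/18 = C1


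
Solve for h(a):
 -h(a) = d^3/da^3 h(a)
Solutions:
 h(a) = C3*exp(-a) + (C1*sin(sqrt(3)*a/2) + C2*cos(sqrt(3)*a/2))*exp(a/2)


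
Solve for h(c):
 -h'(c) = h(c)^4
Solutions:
 h(c) = (-3^(2/3) - 3*3^(1/6)*I)*(1/(C1 + c))^(1/3)/6
 h(c) = (-3^(2/3) + 3*3^(1/6)*I)*(1/(C1 + c))^(1/3)/6
 h(c) = (1/(C1 + 3*c))^(1/3)


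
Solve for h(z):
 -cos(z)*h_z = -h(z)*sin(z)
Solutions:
 h(z) = C1/cos(z)


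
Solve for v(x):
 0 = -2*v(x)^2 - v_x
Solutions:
 v(x) = 1/(C1 + 2*x)


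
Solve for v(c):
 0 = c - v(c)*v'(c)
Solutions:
 v(c) = -sqrt(C1 + c^2)
 v(c) = sqrt(C1 + c^2)


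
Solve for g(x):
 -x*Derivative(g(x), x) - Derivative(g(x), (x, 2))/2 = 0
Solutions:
 g(x) = C1 + C2*erf(x)


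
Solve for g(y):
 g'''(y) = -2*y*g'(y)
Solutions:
 g(y) = C1 + Integral(C2*airyai(-2^(1/3)*y) + C3*airybi(-2^(1/3)*y), y)


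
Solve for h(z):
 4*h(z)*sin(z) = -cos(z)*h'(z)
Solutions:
 h(z) = C1*cos(z)^4


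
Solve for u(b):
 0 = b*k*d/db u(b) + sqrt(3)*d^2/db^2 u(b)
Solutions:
 u(b) = Piecewise((-sqrt(2)*3^(1/4)*sqrt(pi)*C1*erf(sqrt(2)*3^(3/4)*b*sqrt(k)/6)/(2*sqrt(k)) - C2, (k > 0) | (k < 0)), (-C1*b - C2, True))


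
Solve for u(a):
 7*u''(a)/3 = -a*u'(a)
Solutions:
 u(a) = C1 + C2*erf(sqrt(42)*a/14)


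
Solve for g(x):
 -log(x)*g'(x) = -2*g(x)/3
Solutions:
 g(x) = C1*exp(2*li(x)/3)


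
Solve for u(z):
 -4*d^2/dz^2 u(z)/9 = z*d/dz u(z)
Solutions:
 u(z) = C1 + C2*erf(3*sqrt(2)*z/4)


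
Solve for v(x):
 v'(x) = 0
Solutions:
 v(x) = C1


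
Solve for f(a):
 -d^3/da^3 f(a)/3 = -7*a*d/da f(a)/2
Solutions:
 f(a) = C1 + Integral(C2*airyai(2^(2/3)*21^(1/3)*a/2) + C3*airybi(2^(2/3)*21^(1/3)*a/2), a)


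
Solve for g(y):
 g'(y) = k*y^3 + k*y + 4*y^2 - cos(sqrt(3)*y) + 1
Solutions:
 g(y) = C1 + k*y^4/4 + k*y^2/2 + 4*y^3/3 + y - sqrt(3)*sin(sqrt(3)*y)/3


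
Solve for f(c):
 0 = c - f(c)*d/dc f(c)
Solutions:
 f(c) = -sqrt(C1 + c^2)
 f(c) = sqrt(C1 + c^2)


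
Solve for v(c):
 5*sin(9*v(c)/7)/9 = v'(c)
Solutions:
 -5*c/9 + 7*log(cos(9*v(c)/7) - 1)/18 - 7*log(cos(9*v(c)/7) + 1)/18 = C1


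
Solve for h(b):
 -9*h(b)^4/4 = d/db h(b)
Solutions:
 h(b) = 2^(2/3)*(1/(C1 + 27*b))^(1/3)
 h(b) = (-6^(2/3) - 3*2^(2/3)*3^(1/6)*I)*(1/(C1 + 9*b))^(1/3)/6
 h(b) = (-6^(2/3) + 3*2^(2/3)*3^(1/6)*I)*(1/(C1 + 9*b))^(1/3)/6


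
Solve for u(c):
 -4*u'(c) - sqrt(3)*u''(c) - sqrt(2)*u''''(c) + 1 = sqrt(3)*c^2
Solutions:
 u(c) = C1 + C2*exp(c*(-sqrt(2)*3^(5/6)/(3*sqrt(2) + sqrt(sqrt(6) + 72)/2)^(1/3) + 2*3^(2/3)*(3*sqrt(2) + sqrt(sqrt(6) + 72)/2)^(1/3))/12)*sin(c*(9*sqrt(2)/(27*sqrt(2) + 9*sqrt(sqrt(6) + 72)/2)^(1/3) + 2*sqrt(3)*(27*sqrt(2) + 9*sqrt(sqrt(6) + 72)/2)^(1/3))/12) + C3*exp(c*(-sqrt(2)*3^(5/6)/(3*sqrt(2) + sqrt(sqrt(6) + 72)/2)^(1/3) + 2*3^(2/3)*(3*sqrt(2) + sqrt(sqrt(6) + 72)/2)^(1/3))/12)*cos(c*(9*sqrt(2)/(27*sqrt(2) + 9*sqrt(sqrt(6) + 72)/2)^(1/3) + 2*sqrt(3)*(27*sqrt(2) + 9*sqrt(sqrt(6) + 72)/2)^(1/3))/12) + C4*exp(-c*(-sqrt(2)*3^(5/6)/(3*sqrt(2) + sqrt(sqrt(6) + 72)/2)^(1/3) + 2*3^(2/3)*(3*sqrt(2) + sqrt(sqrt(6) + 72)/2)^(1/3))/6) - sqrt(3)*c^3/12 + 3*c^2/16 - 3*sqrt(3)*c/32 + c/4


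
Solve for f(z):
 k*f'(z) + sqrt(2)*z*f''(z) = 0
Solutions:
 f(z) = C1 + z^(-sqrt(2)*re(k)/2 + 1)*(C2*sin(sqrt(2)*log(z)*Abs(im(k))/2) + C3*cos(sqrt(2)*log(z)*im(k)/2))


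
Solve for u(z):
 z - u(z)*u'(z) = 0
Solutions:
 u(z) = -sqrt(C1 + z^2)
 u(z) = sqrt(C1 + z^2)


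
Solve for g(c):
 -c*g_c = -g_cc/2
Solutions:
 g(c) = C1 + C2*erfi(c)


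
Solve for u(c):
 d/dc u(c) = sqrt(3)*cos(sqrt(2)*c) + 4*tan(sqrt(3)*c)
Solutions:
 u(c) = C1 - 4*sqrt(3)*log(cos(sqrt(3)*c))/3 + sqrt(6)*sin(sqrt(2)*c)/2


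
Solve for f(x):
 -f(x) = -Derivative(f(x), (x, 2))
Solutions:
 f(x) = C1*exp(-x) + C2*exp(x)


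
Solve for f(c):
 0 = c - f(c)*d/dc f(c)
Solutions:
 f(c) = -sqrt(C1 + c^2)
 f(c) = sqrt(C1 + c^2)


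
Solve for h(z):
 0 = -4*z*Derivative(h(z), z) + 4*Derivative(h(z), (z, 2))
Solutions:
 h(z) = C1 + C2*erfi(sqrt(2)*z/2)


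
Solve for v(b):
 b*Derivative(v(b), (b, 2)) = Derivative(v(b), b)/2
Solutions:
 v(b) = C1 + C2*b^(3/2)


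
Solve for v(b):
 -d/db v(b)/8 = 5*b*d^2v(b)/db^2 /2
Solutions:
 v(b) = C1 + C2*b^(19/20)


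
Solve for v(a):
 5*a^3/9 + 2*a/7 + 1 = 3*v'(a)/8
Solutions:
 v(a) = C1 + 10*a^4/27 + 8*a^2/21 + 8*a/3


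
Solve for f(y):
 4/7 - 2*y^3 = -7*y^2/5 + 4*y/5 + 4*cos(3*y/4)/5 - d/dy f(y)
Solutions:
 f(y) = C1 + y^4/2 - 7*y^3/15 + 2*y^2/5 - 4*y/7 + 16*sin(3*y/4)/15


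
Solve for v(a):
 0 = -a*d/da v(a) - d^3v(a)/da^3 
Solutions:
 v(a) = C1 + Integral(C2*airyai(-a) + C3*airybi(-a), a)


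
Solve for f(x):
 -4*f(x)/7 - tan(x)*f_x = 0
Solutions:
 f(x) = C1/sin(x)^(4/7)


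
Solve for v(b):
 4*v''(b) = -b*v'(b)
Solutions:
 v(b) = C1 + C2*erf(sqrt(2)*b/4)


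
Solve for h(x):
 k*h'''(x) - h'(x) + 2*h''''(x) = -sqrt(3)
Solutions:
 h(x) = C1 + C2*exp(-x*(k^2/(k^3 + sqrt(-k^6 + (k^3 - 54)^2) - 54)^(1/3) + k + (k^3 + sqrt(-k^6 + (k^3 - 54)^2) - 54)^(1/3))/6) + C3*exp(x*(-4*k^2/((-1 + sqrt(3)*I)*(k^3 + sqrt(-k^6 + (k^3 - 54)^2) - 54)^(1/3)) - 2*k + (k^3 + sqrt(-k^6 + (k^3 - 54)^2) - 54)^(1/3) - sqrt(3)*I*(k^3 + sqrt(-k^6 + (k^3 - 54)^2) - 54)^(1/3))/12) + C4*exp(x*(4*k^2/((1 + sqrt(3)*I)*(k^3 + sqrt(-k^6 + (k^3 - 54)^2) - 54)^(1/3)) - 2*k + (k^3 + sqrt(-k^6 + (k^3 - 54)^2) - 54)^(1/3) + sqrt(3)*I*(k^3 + sqrt(-k^6 + (k^3 - 54)^2) - 54)^(1/3))/12) + sqrt(3)*x


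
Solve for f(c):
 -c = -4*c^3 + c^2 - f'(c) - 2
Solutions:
 f(c) = C1 - c^4 + c^3/3 + c^2/2 - 2*c


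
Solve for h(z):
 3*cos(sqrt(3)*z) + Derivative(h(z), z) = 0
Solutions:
 h(z) = C1 - sqrt(3)*sin(sqrt(3)*z)


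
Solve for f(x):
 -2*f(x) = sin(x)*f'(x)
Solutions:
 f(x) = C1*(cos(x) + 1)/(cos(x) - 1)


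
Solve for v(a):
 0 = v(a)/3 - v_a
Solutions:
 v(a) = C1*exp(a/3)


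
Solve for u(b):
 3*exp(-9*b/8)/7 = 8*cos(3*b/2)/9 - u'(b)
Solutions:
 u(b) = C1 + 16*sin(3*b/2)/27 + 8*exp(-9*b/8)/21


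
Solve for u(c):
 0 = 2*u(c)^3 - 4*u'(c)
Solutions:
 u(c) = -sqrt(-1/(C1 + c))
 u(c) = sqrt(-1/(C1 + c))


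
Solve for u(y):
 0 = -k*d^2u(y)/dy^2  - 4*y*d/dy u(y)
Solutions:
 u(y) = C1 + C2*sqrt(k)*erf(sqrt(2)*y*sqrt(1/k))


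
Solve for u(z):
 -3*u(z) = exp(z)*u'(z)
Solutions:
 u(z) = C1*exp(3*exp(-z))


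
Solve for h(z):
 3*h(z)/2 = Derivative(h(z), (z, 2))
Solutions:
 h(z) = C1*exp(-sqrt(6)*z/2) + C2*exp(sqrt(6)*z/2)


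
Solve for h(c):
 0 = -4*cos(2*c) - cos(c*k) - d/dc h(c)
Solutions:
 h(c) = C1 - 2*sin(2*c) - sin(c*k)/k


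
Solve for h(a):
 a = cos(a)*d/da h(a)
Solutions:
 h(a) = C1 + Integral(a/cos(a), a)


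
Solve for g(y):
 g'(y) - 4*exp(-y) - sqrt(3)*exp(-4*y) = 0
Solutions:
 g(y) = C1 - 4*exp(-y) - sqrt(3)*exp(-4*y)/4


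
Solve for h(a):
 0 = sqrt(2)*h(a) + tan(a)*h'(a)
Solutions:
 h(a) = C1/sin(a)^(sqrt(2))


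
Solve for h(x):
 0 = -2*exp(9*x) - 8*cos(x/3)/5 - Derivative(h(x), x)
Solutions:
 h(x) = C1 - 2*exp(9*x)/9 - 24*sin(x/3)/5


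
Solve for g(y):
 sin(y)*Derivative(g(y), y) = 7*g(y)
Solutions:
 g(y) = C1*sqrt(cos(y) - 1)*(cos(y)^3 - 3*cos(y)^2 + 3*cos(y) - 1)/(sqrt(cos(y) + 1)*(cos(y)^3 + 3*cos(y)^2 + 3*cos(y) + 1))


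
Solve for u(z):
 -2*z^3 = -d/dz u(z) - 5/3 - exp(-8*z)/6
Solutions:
 u(z) = C1 + z^4/2 - 5*z/3 + exp(-8*z)/48


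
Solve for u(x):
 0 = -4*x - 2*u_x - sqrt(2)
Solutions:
 u(x) = C1 - x^2 - sqrt(2)*x/2


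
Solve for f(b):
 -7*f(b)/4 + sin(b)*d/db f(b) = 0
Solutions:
 f(b) = C1*(cos(b) - 1)^(7/8)/(cos(b) + 1)^(7/8)


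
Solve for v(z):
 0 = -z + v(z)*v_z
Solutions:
 v(z) = -sqrt(C1 + z^2)
 v(z) = sqrt(C1 + z^2)


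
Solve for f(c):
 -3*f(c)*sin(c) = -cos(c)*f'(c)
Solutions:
 f(c) = C1/cos(c)^3


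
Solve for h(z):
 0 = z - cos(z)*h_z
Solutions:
 h(z) = C1 + Integral(z/cos(z), z)


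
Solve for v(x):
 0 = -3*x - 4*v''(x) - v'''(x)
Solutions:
 v(x) = C1 + C2*x + C3*exp(-4*x) - x^3/8 + 3*x^2/32


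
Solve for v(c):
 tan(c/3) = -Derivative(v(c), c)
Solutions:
 v(c) = C1 + 3*log(cos(c/3))


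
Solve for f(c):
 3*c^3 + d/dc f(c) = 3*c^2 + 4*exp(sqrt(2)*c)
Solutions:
 f(c) = C1 - 3*c^4/4 + c^3 + 2*sqrt(2)*exp(sqrt(2)*c)


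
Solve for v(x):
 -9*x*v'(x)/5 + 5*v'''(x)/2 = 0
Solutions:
 v(x) = C1 + Integral(C2*airyai(90^(1/3)*x/5) + C3*airybi(90^(1/3)*x/5), x)


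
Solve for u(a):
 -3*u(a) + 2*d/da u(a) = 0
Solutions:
 u(a) = C1*exp(3*a/2)


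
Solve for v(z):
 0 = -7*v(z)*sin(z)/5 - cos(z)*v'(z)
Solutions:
 v(z) = C1*cos(z)^(7/5)


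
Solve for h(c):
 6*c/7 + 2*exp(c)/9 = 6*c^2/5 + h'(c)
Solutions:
 h(c) = C1 - 2*c^3/5 + 3*c^2/7 + 2*exp(c)/9


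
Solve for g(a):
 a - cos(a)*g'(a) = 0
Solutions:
 g(a) = C1 + Integral(a/cos(a), a)


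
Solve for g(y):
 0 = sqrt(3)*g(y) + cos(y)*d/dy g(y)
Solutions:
 g(y) = C1*(sin(y) - 1)^(sqrt(3)/2)/(sin(y) + 1)^(sqrt(3)/2)


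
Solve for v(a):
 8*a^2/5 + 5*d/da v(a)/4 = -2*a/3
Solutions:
 v(a) = C1 - 32*a^3/75 - 4*a^2/15


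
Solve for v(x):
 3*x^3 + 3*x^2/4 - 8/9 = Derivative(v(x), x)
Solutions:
 v(x) = C1 + 3*x^4/4 + x^3/4 - 8*x/9


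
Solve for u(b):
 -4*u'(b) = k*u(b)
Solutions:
 u(b) = C1*exp(-b*k/4)


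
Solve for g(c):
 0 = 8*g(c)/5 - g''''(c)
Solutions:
 g(c) = C1*exp(-10^(3/4)*c/5) + C2*exp(10^(3/4)*c/5) + C3*sin(10^(3/4)*c/5) + C4*cos(10^(3/4)*c/5)


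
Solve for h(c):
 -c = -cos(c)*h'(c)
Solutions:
 h(c) = C1 + Integral(c/cos(c), c)


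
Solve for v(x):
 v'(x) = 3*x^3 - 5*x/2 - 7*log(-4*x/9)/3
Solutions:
 v(x) = C1 + 3*x^4/4 - 5*x^2/4 - 7*x*log(-x)/3 + 7*x*(-2*log(2) + 1 + 2*log(3))/3


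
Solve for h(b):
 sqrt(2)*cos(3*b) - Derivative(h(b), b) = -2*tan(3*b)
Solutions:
 h(b) = C1 - 2*log(cos(3*b))/3 + sqrt(2)*sin(3*b)/3


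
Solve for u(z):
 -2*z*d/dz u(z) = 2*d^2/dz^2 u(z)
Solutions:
 u(z) = C1 + C2*erf(sqrt(2)*z/2)


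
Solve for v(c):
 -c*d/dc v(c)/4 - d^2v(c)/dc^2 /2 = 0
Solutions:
 v(c) = C1 + C2*erf(c/2)


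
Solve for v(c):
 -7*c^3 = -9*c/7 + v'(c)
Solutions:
 v(c) = C1 - 7*c^4/4 + 9*c^2/14


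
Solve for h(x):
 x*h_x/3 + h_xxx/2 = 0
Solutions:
 h(x) = C1 + Integral(C2*airyai(-2^(1/3)*3^(2/3)*x/3) + C3*airybi(-2^(1/3)*3^(2/3)*x/3), x)


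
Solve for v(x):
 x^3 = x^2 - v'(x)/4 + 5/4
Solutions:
 v(x) = C1 - x^4 + 4*x^3/3 + 5*x


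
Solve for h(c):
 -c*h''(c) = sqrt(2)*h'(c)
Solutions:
 h(c) = C1 + C2*c^(1 - sqrt(2))


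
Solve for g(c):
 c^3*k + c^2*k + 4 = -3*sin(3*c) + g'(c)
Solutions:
 g(c) = C1 + c^4*k/4 + c^3*k/3 + 4*c - cos(3*c)


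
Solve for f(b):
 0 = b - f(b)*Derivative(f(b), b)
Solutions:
 f(b) = -sqrt(C1 + b^2)
 f(b) = sqrt(C1 + b^2)


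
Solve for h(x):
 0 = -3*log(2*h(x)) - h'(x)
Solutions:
 Integral(1/(log(_y) + log(2)), (_y, h(x)))/3 = C1 - x


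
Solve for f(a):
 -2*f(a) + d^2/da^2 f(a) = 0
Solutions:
 f(a) = C1*exp(-sqrt(2)*a) + C2*exp(sqrt(2)*a)


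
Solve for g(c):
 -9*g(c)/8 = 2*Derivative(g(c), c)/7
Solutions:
 g(c) = C1*exp(-63*c/16)


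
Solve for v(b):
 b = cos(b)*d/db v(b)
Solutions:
 v(b) = C1 + Integral(b/cos(b), b)


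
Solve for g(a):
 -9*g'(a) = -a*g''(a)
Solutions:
 g(a) = C1 + C2*a^10


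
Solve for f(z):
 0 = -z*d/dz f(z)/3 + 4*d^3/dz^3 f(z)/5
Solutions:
 f(z) = C1 + Integral(C2*airyai(90^(1/3)*z/6) + C3*airybi(90^(1/3)*z/6), z)


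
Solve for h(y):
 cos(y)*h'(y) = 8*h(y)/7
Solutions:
 h(y) = C1*(sin(y) + 1)^(4/7)/(sin(y) - 1)^(4/7)


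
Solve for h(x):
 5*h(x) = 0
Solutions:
 h(x) = 0


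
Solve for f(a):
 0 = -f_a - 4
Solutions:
 f(a) = C1 - 4*a


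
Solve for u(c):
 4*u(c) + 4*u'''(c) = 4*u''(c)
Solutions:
 u(c) = C1*exp(c*(2*2^(1/3)/(3*sqrt(69) + 25)^(1/3) + 4 + 2^(2/3)*(3*sqrt(69) + 25)^(1/3))/12)*sin(2^(1/3)*sqrt(3)*c*(-2^(1/3)*(3*sqrt(69) + 25)^(1/3) + 2/(3*sqrt(69) + 25)^(1/3))/12) + C2*exp(c*(2*2^(1/3)/(3*sqrt(69) + 25)^(1/3) + 4 + 2^(2/3)*(3*sqrt(69) + 25)^(1/3))/12)*cos(2^(1/3)*sqrt(3)*c*(-2^(1/3)*(3*sqrt(69) + 25)^(1/3) + 2/(3*sqrt(69) + 25)^(1/3))/12) + C3*exp(c*(-2^(2/3)*(3*sqrt(69) + 25)^(1/3) - 2*2^(1/3)/(3*sqrt(69) + 25)^(1/3) + 2)/6)


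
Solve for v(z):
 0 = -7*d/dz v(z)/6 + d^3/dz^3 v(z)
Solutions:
 v(z) = C1 + C2*exp(-sqrt(42)*z/6) + C3*exp(sqrt(42)*z/6)


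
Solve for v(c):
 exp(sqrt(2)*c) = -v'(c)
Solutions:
 v(c) = C1 - sqrt(2)*exp(sqrt(2)*c)/2


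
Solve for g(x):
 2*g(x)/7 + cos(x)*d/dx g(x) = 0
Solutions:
 g(x) = C1*(sin(x) - 1)^(1/7)/(sin(x) + 1)^(1/7)


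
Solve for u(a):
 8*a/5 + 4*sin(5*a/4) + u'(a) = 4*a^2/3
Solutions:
 u(a) = C1 + 4*a^3/9 - 4*a^2/5 + 16*cos(5*a/4)/5


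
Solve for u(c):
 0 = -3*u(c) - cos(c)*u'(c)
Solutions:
 u(c) = C1*(sin(c) - 1)^(3/2)/(sin(c) + 1)^(3/2)


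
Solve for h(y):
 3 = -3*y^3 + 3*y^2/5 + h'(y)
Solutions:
 h(y) = C1 + 3*y^4/4 - y^3/5 + 3*y


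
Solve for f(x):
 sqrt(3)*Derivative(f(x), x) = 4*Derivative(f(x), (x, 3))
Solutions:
 f(x) = C1 + C2*exp(-3^(1/4)*x/2) + C3*exp(3^(1/4)*x/2)


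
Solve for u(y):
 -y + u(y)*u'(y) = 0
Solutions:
 u(y) = -sqrt(C1 + y^2)
 u(y) = sqrt(C1 + y^2)


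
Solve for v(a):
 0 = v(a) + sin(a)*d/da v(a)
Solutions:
 v(a) = C1*sqrt(cos(a) + 1)/sqrt(cos(a) - 1)


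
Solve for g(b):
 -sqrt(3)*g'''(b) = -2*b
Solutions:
 g(b) = C1 + C2*b + C3*b^2 + sqrt(3)*b^4/36


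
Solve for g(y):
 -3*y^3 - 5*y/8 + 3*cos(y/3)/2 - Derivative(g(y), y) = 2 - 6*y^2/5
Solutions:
 g(y) = C1 - 3*y^4/4 + 2*y^3/5 - 5*y^2/16 - 2*y + 9*sin(y/3)/2


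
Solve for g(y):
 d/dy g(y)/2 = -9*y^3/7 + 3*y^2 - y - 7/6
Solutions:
 g(y) = C1 - 9*y^4/14 + 2*y^3 - y^2 - 7*y/3


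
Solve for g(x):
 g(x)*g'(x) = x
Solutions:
 g(x) = -sqrt(C1 + x^2)
 g(x) = sqrt(C1 + x^2)


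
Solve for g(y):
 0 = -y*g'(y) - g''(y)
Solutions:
 g(y) = C1 + C2*erf(sqrt(2)*y/2)


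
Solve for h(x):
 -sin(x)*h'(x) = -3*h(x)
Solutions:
 h(x) = C1*(cos(x) - 1)^(3/2)/(cos(x) + 1)^(3/2)


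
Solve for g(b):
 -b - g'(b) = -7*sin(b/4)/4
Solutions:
 g(b) = C1 - b^2/2 - 7*cos(b/4)


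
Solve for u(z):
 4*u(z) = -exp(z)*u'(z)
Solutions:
 u(z) = C1*exp(4*exp(-z))


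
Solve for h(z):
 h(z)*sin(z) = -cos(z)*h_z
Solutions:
 h(z) = C1*cos(z)


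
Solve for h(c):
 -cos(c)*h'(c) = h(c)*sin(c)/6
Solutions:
 h(c) = C1*cos(c)^(1/6)


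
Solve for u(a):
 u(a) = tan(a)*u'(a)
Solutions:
 u(a) = C1*sin(a)


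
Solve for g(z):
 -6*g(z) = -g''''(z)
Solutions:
 g(z) = C1*exp(-6^(1/4)*z) + C2*exp(6^(1/4)*z) + C3*sin(6^(1/4)*z) + C4*cos(6^(1/4)*z)


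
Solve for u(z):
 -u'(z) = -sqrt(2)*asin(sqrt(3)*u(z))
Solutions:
 Integral(1/asin(sqrt(3)*_y), (_y, u(z))) = C1 + sqrt(2)*z


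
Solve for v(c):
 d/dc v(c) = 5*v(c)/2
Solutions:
 v(c) = C1*exp(5*c/2)


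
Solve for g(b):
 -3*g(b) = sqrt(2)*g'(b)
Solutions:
 g(b) = C1*exp(-3*sqrt(2)*b/2)


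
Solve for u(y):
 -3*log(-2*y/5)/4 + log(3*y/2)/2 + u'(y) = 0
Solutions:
 u(y) = C1 + y*log(y)/4 + y*(-3*log(5) - 2*log(3) - 1 + 5*log(2) + 3*I*pi)/4


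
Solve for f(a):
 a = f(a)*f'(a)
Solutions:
 f(a) = -sqrt(C1 + a^2)
 f(a) = sqrt(C1 + a^2)


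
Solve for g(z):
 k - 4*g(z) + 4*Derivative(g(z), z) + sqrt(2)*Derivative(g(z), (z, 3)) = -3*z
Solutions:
 g(z) = C1*exp(z*(-3*2^(1/6)*(1 + sqrt(8*sqrt(2)/27 + 1))^(1/3) + 2*2^(1/3)/(1 + sqrt(8*sqrt(2)/27 + 1))^(1/3))/6)*sin(z*(2*sqrt(6)/(sqrt(2) + sqrt(16*sqrt(2)/27 + 2))^(1/3) + 3*sqrt(3)*(sqrt(2) + sqrt(16*sqrt(2)/27 + 2))^(1/3))/6) + C2*exp(z*(-3*2^(1/6)*(1 + sqrt(8*sqrt(2)/27 + 1))^(1/3) + 2*2^(1/3)/(1 + sqrt(8*sqrt(2)/27 + 1))^(1/3))/6)*cos(z*(2*sqrt(6)/(sqrt(2) + sqrt(16*sqrt(2)/27 + 2))^(1/3) + 3*sqrt(3)*(sqrt(2) + sqrt(16*sqrt(2)/27 + 2))^(1/3))/6) + C3*exp(z*(-2*2^(1/3)/(3*(1 + sqrt(8*sqrt(2)/27 + 1))^(1/3)) + 2^(1/6)*(1 + sqrt(8*sqrt(2)/27 + 1))^(1/3))) + k/4 + 3*z/4 + 3/4


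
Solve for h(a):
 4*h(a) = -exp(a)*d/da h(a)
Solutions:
 h(a) = C1*exp(4*exp(-a))


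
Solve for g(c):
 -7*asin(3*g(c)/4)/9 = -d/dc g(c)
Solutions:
 Integral(1/asin(3*_y/4), (_y, g(c))) = C1 + 7*c/9


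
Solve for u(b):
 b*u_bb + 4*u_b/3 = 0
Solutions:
 u(b) = C1 + C2/b^(1/3)


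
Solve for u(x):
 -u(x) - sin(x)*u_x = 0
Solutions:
 u(x) = C1*sqrt(cos(x) + 1)/sqrt(cos(x) - 1)


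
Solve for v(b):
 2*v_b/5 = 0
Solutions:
 v(b) = C1


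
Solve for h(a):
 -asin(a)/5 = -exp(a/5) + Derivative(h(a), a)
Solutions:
 h(a) = C1 - a*asin(a)/5 - sqrt(1 - a^2)/5 + 5*exp(a/5)


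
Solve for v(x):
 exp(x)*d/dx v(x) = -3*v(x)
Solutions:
 v(x) = C1*exp(3*exp(-x))


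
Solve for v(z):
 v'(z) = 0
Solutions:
 v(z) = C1


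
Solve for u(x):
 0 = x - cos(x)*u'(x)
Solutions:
 u(x) = C1 + Integral(x/cos(x), x)


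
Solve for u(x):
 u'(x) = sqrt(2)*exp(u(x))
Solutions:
 u(x) = log(-1/(C1 + sqrt(2)*x))


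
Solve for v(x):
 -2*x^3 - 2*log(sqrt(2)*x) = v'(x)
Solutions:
 v(x) = C1 - x^4/2 - 2*x*log(x) - x*log(2) + 2*x


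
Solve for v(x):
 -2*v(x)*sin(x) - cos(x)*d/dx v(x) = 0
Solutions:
 v(x) = C1*cos(x)^2
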